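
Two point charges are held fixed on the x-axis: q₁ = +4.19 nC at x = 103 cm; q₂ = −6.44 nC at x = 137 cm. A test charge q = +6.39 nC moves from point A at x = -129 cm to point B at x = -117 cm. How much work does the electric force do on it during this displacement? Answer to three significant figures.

The work done by the electric force is W_field = −ΔU = −q(V_B − V_A) = q(V_A − V_B).
At A: distances to the source charges are 2.32 m, 2.66 m; V_A = Σ kqᵢ/rᵢ = -5.53 V.
At B: distances to the source charges are 2.20 m, 2.54 m; V_B = Σ kqᵢ/rᵢ = -5.67 V.
ΔV = V_B − V_A = -0.143 V.
W_field = −qΔV = −(6.39×10⁻⁹ C)(-0.143 V) = 9.12×10⁻¹⁰ J.

9.12×10⁻¹⁰ J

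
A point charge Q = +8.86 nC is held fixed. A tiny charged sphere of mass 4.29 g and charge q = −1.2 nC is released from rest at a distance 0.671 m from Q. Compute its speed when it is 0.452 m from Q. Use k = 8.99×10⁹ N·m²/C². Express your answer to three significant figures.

Only the electrostatic force acts, so mechanical energy is conserved: ½mv² = U₁ − U₂ = kQq(1/r₁ − 1/r₂).
U₁ − U₂ = (8.99×10⁹ N·m²/C²)(8.86×10⁻⁹ C)(-1.20×10⁻⁹ C)(1/0.671 − 1/0.452) = 6.90×10⁻⁸ J.
v = √(2·6.90×10⁻⁸/4.29×10⁻³) = 5.67×10⁻³ m/s.

5.67×10⁻³ m/s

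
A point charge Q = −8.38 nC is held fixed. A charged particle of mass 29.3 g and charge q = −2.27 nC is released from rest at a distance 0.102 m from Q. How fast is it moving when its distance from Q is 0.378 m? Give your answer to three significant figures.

Only the electrostatic force acts, so mechanical energy is conserved: ½mv² = U₁ − U₂ = kQq(1/r₁ − 1/r₂).
U₁ − U₂ = (8.99×10⁹ N·m²/C²)(-8.38×10⁻⁹ C)(-2.27×10⁻⁹ C)(1/0.102 − 1/0.378) = 1.22×10⁻⁶ J.
v = √(2·1.22×10⁻⁶/0.0293) = 9.14×10⁻³ m/s.

9.14×10⁻³ m/s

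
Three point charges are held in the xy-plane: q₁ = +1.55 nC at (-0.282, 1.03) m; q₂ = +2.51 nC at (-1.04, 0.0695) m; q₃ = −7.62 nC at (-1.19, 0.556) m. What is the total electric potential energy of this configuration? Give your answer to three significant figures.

-4.13×10⁻⁷ J

The assembly work is the sum of pairwise potential energies, U = Σ_{i<j} kqᵢqⱼ/rᵢⱼ.
Pair separations: r₁₂ = 1.22 m, r₁₃ = 1.02 m, r₂₃ = 0.509 m.
U = (2.86×10⁻⁸) + (-1.04×10⁻⁷) + (-3.38×10⁻⁷) = -4.13×10⁻⁷ J.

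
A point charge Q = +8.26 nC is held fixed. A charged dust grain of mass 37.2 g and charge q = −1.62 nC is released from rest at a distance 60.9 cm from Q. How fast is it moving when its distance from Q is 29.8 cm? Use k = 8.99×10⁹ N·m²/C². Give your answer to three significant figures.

Only the electrostatic force acts, so mechanical energy is conserved: ½mv² = U₁ − U₂ = kQq(1/r₁ − 1/r₂).
U₁ − U₂ = (8.99×10⁹ N·m²/C²)(8.26×10⁻⁹ C)(-1.62×10⁻⁹ C)(1/0.609 − 1/0.298) = 2.06×10⁻⁷ J.
v = √(2·2.06×10⁻⁷/0.0372) = 3.33×10⁻³ m/s.

3.33×10⁻³ m/s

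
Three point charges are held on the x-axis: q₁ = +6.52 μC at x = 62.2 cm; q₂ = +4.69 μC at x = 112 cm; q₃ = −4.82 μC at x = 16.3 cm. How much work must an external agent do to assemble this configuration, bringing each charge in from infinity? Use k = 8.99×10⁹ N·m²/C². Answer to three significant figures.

-0.276 J

The assembly work is the sum of pairwise potential energies, U = Σ_{i<j} kqᵢqⱼ/rᵢⱼ.
Pair separations: r₁₂ = 0.498 m, r₁₃ = 0.459 m, r₂₃ = 0.957 m.
U = (0.552) + (-0.616) + (-0.212) = -0.276 J.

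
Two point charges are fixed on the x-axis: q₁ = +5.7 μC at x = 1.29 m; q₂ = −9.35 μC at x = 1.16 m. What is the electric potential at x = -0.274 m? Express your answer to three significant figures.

-2.59×10⁴ V

Electric potential is a scalar, so the contributions from each charge add algebraically: V = Σ kqᵢ/rᵢ.
Distances from the field point to each charge: r₁ = 1.56 m, r₂ = 1.43 m.
V = k[(5.70×10⁻⁶)/(1.56) + (-9.35×10⁻⁶)/(1.43)] = -2.59×10⁴ V.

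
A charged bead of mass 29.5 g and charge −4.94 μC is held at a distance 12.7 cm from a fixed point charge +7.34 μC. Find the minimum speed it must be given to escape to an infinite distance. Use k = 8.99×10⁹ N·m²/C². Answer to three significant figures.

13.2 m/s

To just escape, total mechanical energy must reach zero at infinity: ½mv²_min + U = 0, so ½mv²_min = −U = |kQq|/r.
|U| = |kQq|/r = (8.99×10⁹ N·m²/C²)(7.34×10⁻⁶)(4.94×10⁻⁶)/(0.127) = 2.57 J.
v_min = √(2|U|/m) = √(2·2.57/0.0295) = 13.2 m/s.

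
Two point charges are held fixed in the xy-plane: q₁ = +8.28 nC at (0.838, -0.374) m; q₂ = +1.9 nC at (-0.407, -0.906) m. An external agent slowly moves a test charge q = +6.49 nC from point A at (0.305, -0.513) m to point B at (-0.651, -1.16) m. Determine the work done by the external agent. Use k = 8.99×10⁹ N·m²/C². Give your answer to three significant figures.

-4.12×10⁻⁷ J

For quasistatic motion the external work equals the change in potential energy: W_ext = qΔV = q(V_B − V_A).
At A: distances to the source charges are 0.551 m, 0.813 m; V_A = Σ kqᵢ/rᵢ = 156 V.
At B: distances to the source charges are 1.68 m, 0.352 m; V_B = Σ kqᵢ/rᵢ = 92.7 V.
ΔV = V_B − V_A = -63.4 V.
W_ext = qΔV = (6.49×10⁻⁹ C)(-63.4 V) = -4.12×10⁻⁷ J.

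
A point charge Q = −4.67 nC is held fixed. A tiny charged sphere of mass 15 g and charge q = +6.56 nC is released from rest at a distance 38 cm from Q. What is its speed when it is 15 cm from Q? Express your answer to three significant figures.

0.0122 m/s

Only the electrostatic force acts, so mechanical energy is conserved: ½mv² = U₁ − U₂ = kQq(1/r₁ − 1/r₂).
U₁ − U₂ = (8.99×10⁹ N·m²/C²)(-4.67×10⁻⁹ C)(6.56×10⁻⁹ C)(1/0.380 − 1/0.150) = 1.11×10⁻⁶ J.
v = √(2·1.11×10⁻⁶/0.0150) = 0.0122 m/s.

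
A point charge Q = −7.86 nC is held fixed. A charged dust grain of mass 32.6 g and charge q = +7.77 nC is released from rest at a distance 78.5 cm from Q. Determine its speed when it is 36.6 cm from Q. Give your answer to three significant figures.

Only the electrostatic force acts, so mechanical energy is conserved: ½mv² = U₁ − U₂ = kQq(1/r₁ − 1/r₂).
U₁ − U₂ = (8.99×10⁹ N·m²/C²)(-7.86×10⁻⁹ C)(7.77×10⁻⁹ C)(1/0.785 − 1/0.366) = 8.01×10⁻⁷ J.
v = √(2·8.01×10⁻⁷/0.0326) = 7.01×10⁻³ m/s.

7.01×10⁻³ m/s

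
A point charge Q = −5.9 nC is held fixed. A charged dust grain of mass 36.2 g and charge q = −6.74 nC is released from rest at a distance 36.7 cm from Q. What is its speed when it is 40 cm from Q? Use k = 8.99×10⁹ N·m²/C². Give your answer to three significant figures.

Only the electrostatic force acts, so mechanical energy is conserved: ½mv² = U₁ − U₂ = kQq(1/r₁ − 1/r₂).
U₁ − U₂ = (8.99×10⁹ N·m²/C²)(-5.90×10⁻⁹ C)(-6.74×10⁻⁹ C)(1/0.367 − 1/0.400) = 8.04×10⁻⁸ J.
v = √(2·8.04×10⁻⁸/0.0362) = 2.11×10⁻³ m/s.

2.11×10⁻³ m/s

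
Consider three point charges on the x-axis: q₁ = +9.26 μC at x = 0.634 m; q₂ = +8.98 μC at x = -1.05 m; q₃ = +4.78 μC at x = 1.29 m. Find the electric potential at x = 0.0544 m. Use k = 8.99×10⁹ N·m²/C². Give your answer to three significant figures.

2.52×10⁵ V

Electric potential is a scalar, so the contributions from each charge add algebraically: V = Σ kqᵢ/rᵢ.
Distances from the field point to each charge: r₁ = 0.580 m, r₂ = 1.10 m, r₃ = 1.24 m.
V = k[(9.26×10⁻⁶)/(0.580) + (8.98×10⁻⁶)/(1.10) + (4.78×10⁻⁶)/(1.24)] = 2.52×10⁵ V.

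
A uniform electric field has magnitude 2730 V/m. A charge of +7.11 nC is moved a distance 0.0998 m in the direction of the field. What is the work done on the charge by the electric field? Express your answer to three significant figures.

1.94×10⁻⁶ J

The potential change for a displacement 0.0998 m in the direction of the field is ΔV = −Ed = -272 V.
W_field = −qΔV = 1.94×10⁻⁶ J.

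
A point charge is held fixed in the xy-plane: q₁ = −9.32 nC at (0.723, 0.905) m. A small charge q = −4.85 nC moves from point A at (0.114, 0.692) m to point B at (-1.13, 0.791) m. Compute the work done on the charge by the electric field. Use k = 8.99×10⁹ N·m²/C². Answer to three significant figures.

4.11×10⁻⁷ J

The work done by the electric force is W_field = −ΔU = −q(V_B − V_A) = q(V_A − V_B).
At A: distance to the source charge is 0.645 m; V_A = kq₁/r = -130 V.
At B: distance to the source charge is 1.86 m; V_B = kq₁/r = -45.1 V.
ΔV = V_B − V_A = 84.7 V.
W_field = −qΔV = −(-4.85×10⁻⁹ C)(84.7 V) = 4.11×10⁻⁷ J.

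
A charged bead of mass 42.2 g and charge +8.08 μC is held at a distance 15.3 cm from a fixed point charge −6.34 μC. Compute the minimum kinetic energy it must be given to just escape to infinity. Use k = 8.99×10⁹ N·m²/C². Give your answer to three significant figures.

To just escape, total mechanical energy must reach zero at infinity: ½mv²_min + U = 0, so ½mv²_min = −U = |kQq|/r.
|U| = |kQq|/r = (8.99×10⁹ N·m²/C²)(6.34×10⁻⁶)(8.08×10⁻⁶)/(0.153) = 3.01 J.

3.01 J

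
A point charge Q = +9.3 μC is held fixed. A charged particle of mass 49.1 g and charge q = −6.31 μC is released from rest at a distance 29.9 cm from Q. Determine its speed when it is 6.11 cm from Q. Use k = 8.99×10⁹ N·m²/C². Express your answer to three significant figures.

Only the electrostatic force acts, so mechanical energy is conserved: ½mv² = U₁ − U₂ = kQq(1/r₁ − 1/r₂).
U₁ − U₂ = (8.99×10⁹ N·m²/C²)(9.30×10⁻⁶ C)(-6.31×10⁻⁶ C)(1/0.299 − 1/0.0611) = 6.87 J.
v = √(2·6.87/0.0491) = 16.7 m/s.

16.7 m/s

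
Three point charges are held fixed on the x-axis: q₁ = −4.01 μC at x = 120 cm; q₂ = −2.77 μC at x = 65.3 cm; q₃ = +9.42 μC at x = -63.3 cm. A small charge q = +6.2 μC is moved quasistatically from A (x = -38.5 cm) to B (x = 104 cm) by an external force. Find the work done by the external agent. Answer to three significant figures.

-3.31 J

For quasistatic motion the external work equals the change in potential energy: W_ext = qΔV = q(V_B − V_A).
At A: distances to the source charges are 1.58 m, 1.04 m, 0.248 m; V_A = Σ kqᵢ/rᵢ = 2.95×10⁵ V.
At B: distances to the source charges are 0.160 m, 0.387 m, 1.67 m; V_B = Σ kqᵢ/rᵢ = -2.39×10⁵ V.
ΔV = V_B − V_A = -5.34×10⁵ V.
W_ext = qΔV = (6.20×10⁻⁶ C)(-5.34×10⁵ V) = -3.31 J.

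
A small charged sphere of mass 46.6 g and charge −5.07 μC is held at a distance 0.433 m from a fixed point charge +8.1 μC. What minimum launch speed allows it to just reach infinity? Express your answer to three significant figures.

6.05 m/s

To just escape, total mechanical energy must reach zero at infinity: ½mv²_min + U = 0, so ½mv²_min = −U = |kQq|/r.
|U| = |kQq|/r = (8.99×10⁹ N·m²/C²)(8.10×10⁻⁶)(5.07×10⁻⁶)/(0.433) = 0.853 J.
v_min = √(2|U|/m) = √(2·0.853/0.0466) = 6.05 m/s.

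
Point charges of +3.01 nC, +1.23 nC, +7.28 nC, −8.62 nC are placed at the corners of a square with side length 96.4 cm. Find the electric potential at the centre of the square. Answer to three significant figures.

38.2 V

The total potential is the scalar sum of each charge's contribution, V = Σ kqᵢ/rᵢ.
The distance from each corner to the centre is a√2/2 = 0.682 m.
V = k[(3.01×10⁻⁹)/(0.682) + (1.23×10⁻⁹)/(0.682) + (7.28×10⁻⁹)/(0.682) + (-8.62×10⁻⁹)/(0.682)] = 38.2 V.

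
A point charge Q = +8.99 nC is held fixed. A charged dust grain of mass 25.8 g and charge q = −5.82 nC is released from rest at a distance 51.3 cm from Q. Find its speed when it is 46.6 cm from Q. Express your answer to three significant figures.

2.68×10⁻³ m/s

Only the electrostatic force acts, so mechanical energy is conserved: ½mv² = U₁ − U₂ = kQq(1/r₁ − 1/r₂).
U₁ − U₂ = (8.99×10⁹ N·m²/C²)(8.99×10⁻⁹ C)(-5.82×10⁻⁹ C)(1/0.513 − 1/0.466) = 9.25×10⁻⁸ J.
v = √(2·9.25×10⁻⁸/0.0258) = 2.68×10⁻³ m/s.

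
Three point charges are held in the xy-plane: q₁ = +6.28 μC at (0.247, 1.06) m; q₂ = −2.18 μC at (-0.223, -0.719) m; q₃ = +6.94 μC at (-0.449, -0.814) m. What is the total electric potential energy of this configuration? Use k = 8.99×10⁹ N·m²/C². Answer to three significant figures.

The work to assemble the configuration equals its total potential energy, U = Σ kqᵢqⱼ/rᵢⱼ over all pairs.
Pair separations: r₁₂ = 1.84 m, r₁₃ = 2.00 m, r₂₃ = 0.245 m.
U = (-0.0669) + (0.196) + (-0.555) = -0.426 J.

-0.426 J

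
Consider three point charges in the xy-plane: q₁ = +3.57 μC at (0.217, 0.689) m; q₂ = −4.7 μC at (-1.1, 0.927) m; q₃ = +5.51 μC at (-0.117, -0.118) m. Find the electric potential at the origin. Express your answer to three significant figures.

The total potential is the scalar sum of each charge's contribution, V = Σ kqᵢ/rᵢ.
Distances from the field point to each charge: r₁ = 0.722 m, r₂ = 1.44 m, r₃ = 0.166 m.
V = k[(3.57×10⁻⁶)/(0.722) + (-4.70×10⁻⁶)/(1.44) + (5.51×10⁻⁶)/(0.166)] = 3.13×10⁵ V.

3.13×10⁵ V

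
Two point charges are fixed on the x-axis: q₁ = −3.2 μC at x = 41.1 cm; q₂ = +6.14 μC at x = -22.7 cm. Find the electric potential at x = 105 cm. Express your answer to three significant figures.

-1800 V

Electric potential is a scalar, so the contributions from each charge add algebraically: V = Σ kqᵢ/rᵢ.
Distances from the field point to each charge: r₁ = 0.639 m, r₂ = 1.28 m.
V = k[(-3.20×10⁻⁶)/(0.639) + (6.14×10⁻⁶)/(1.28)] = -1800 V.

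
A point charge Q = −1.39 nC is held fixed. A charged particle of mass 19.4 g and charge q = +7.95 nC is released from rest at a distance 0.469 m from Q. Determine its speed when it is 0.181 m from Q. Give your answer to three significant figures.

Only the electrostatic force acts, so mechanical energy is conserved: ½mv² = U₁ − U₂ = kQq(1/r₁ − 1/r₂).
U₁ − U₂ = (8.99×10⁹ N·m²/C²)(-1.39×10⁻⁹ C)(7.95×10⁻⁹ C)(1/0.469 − 1/0.181) = 3.37×10⁻⁷ J.
v = √(2·3.37×10⁻⁷/0.0194) = 5.89×10⁻³ m/s.

5.89×10⁻³ m/s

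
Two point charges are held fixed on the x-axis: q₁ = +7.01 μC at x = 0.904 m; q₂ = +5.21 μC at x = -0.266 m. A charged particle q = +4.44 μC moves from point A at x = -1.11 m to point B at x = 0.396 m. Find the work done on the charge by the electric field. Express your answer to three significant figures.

-0.480 J

The work done by the electric force is W_field = −ΔU = −q(V_B − V_A) = q(V_A − V_B).
At A: distances to the source charges are 2.01 m, 0.844 m; V_A = Σ kqᵢ/rᵢ = 8.68×10⁴ V.
At B: distances to the source charges are 0.508 m, 0.662 m; V_B = Σ kqᵢ/rᵢ = 1.95×10⁵ V.
ΔV = V_B − V_A = 1.08×10⁵ V.
W_field = −qΔV = −(4.44×10⁻⁶ C)(1.08×10⁵ V) = -0.480 J.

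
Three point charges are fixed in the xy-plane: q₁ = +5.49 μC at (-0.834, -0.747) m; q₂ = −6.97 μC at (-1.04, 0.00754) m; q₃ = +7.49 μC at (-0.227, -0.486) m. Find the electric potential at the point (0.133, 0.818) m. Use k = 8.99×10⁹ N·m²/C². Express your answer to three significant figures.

3.27×10⁴ V

Electric potential is a scalar, so the contributions from each charge add algebraically: V = Σ kqᵢ/rᵢ.
Distances from the field point to each charge: r₁ = 1.84 m, r₂ = 1.43 m, r₃ = 1.35 m.
V = k[(5.49×10⁻⁶)/(1.84) + (-6.97×10⁻⁶)/(1.43) + (7.49×10⁻⁶)/(1.35)] = 3.27×10⁴ V.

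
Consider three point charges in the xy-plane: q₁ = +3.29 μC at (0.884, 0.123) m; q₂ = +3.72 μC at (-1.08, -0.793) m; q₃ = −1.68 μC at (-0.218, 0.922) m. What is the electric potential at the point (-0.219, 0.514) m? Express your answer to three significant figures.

Electric potential is a scalar, so the contributions from each charge add algebraically: V = Σ kqᵢ/rᵢ.
Distances from the field point to each charge: r₁ = 1.17 m, r₂ = 1.57 m, r₃ = 0.408 m.
V = k[(3.29×10⁻⁶)/(1.17) + (3.72×10⁻⁶)/(1.57) + (-1.68×10⁻⁶)/(0.408)] = 9620 V.

9620 V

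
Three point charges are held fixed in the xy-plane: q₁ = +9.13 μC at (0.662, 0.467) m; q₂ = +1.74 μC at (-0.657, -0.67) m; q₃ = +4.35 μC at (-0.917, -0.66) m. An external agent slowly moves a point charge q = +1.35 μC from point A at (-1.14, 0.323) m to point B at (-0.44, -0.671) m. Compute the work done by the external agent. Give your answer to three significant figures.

0.145 J

For quasistatic motion the external work equals the change in potential energy: W_ext = qΔV = q(V_B − V_A).
At A: distances to the source charges are 1.81 m, 1.10 m, 1.01 m; V_A = Σ kqᵢ/rᵢ = 9.84×10⁴ V.
At B: distances to the source charges are 1.58 m, 0.217 m, 0.477 m; V_B = Σ kqᵢ/rᵢ = 2.06×10⁵ V.
ΔV = V_B − V_A = 1.07×10⁵ V.
W_ext = qΔV = (1.35×10⁻⁶ C)(1.07×10⁵ V) = 0.145 J.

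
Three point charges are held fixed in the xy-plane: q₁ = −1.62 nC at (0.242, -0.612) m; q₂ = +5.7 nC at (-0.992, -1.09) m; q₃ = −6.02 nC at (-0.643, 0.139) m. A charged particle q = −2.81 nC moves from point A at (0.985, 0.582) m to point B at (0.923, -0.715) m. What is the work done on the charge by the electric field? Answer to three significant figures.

The work done by the electric force is W_field = −ΔU = −q(V_B − V_A) = q(V_A − V_B).
At A: distances to the source charges are 1.41 m, 2.59 m, 1.69 m; V_A = Σ kqᵢ/rᵢ = -22.6 V.
At B: distances to the source charges are 0.689 m, 1.95 m, 1.78 m; V_B = Σ kqᵢ/rᵢ = -25.2 V.
ΔV = V_B − V_A = -2.58 V.
W_field = −qΔV = −(-2.81×10⁻⁹ C)(-2.58 V) = -7.26×10⁻⁹ J.

-7.26×10⁻⁹ J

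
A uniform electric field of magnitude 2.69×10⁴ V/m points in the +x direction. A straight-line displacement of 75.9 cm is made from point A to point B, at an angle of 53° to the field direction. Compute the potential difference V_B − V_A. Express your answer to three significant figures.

Only the component of displacement along E changes the potential: ΔV = −E·d·cosθ.
ΔV = −(2.69×10⁴ V/m)(0.759 m)cos53° = -1.23×10⁴ V.

-1.23×10⁴ V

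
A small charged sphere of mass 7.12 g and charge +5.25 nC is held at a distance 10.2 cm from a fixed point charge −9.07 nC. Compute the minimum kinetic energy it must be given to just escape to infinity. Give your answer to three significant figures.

To just escape, total mechanical energy must reach zero at infinity: ½mv²_min + U = 0, so ½mv²_min = −U = |kQq|/r.
|U| = |kQq|/r = (8.99×10⁹ N·m²/C²)(9.07×10⁻⁹)(5.25×10⁻⁹)/(0.102) = 4.20×10⁻⁶ J.

4.20×10⁻⁶ J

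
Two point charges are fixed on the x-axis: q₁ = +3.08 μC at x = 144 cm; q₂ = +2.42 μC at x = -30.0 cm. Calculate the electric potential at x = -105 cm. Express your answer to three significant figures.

4.01×10⁴ V

Electric potential is a scalar, so the contributions from each charge add algebraically: V = Σ kqᵢ/rᵢ.
Distances from the field point to each charge: r₁ = 2.49 m, r₂ = 0.750 m.
V = k[(3.08×10⁻⁶)/(2.49) + (2.42×10⁻⁶)/(0.750)] = 4.01×10⁴ V.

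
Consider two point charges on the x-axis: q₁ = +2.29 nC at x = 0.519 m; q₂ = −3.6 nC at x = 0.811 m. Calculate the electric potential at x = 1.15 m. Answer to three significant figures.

-62.8 V

The total potential is the scalar sum of each charge's contribution, V = Σ kqᵢ/rᵢ.
Distances from the field point to each charge: r₁ = 0.631 m, r₂ = 0.339 m.
V = k[(2.29×10⁻⁹)/(0.631) + (-3.60×10⁻⁹)/(0.339)] = -62.8 V.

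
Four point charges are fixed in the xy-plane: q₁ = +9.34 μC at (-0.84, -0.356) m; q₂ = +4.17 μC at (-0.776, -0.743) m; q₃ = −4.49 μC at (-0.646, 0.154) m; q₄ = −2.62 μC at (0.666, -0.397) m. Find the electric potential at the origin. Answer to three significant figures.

Electric potential is a scalar, so the contributions from each charge add algebraically: V = Σ kqᵢ/rᵢ.
Distances from the field point to each charge: r₁ = 0.912 m, r₂ = 1.07 m, r₃ = 0.664 m, r₄ = 0.775 m.
V = k[(9.34×10⁻⁶)/(0.912) + (4.17×10⁻⁶)/(1.07) + (-4.49×10⁻⁶)/(0.664) + (-2.62×10⁻⁶)/(0.775)] = 3.58×10⁴ V.

3.58×10⁴ V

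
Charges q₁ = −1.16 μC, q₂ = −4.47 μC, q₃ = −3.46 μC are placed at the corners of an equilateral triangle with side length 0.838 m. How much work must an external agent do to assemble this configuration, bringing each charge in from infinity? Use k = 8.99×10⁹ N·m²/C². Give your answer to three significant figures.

The assembly work is the sum of pairwise potential energies, U = Σ_{i<j} kqᵢqⱼ/rᵢⱼ.
All three pair separations equal the side length, 0.838 m.
U = (0.0556) + (0.0431) + (0.166) = 0.265 J.

0.265 J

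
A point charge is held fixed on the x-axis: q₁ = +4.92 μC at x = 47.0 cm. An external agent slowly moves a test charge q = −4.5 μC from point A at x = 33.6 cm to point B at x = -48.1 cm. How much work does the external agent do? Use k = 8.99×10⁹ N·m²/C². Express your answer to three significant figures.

1.28 J

For quasistatic motion the external work equals the change in potential energy: W_ext = qΔV = q(V_B − V_A).
At A: distance to the source charge is 0.134 m; V_A = kq₁/r = 3.30×10⁵ V.
At B: distance to the source charge is 0.951 m; V_B = kq₁/r = 4.65×10⁴ V.
ΔV = V_B − V_A = -2.84×10⁵ V.
W_ext = qΔV = (-4.50×10⁻⁶ C)(-2.84×10⁵ V) = 1.28 J.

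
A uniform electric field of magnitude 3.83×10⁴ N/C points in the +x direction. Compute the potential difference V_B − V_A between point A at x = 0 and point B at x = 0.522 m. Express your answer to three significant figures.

-2.00×10⁴ V

In a uniform field, potential decreases in the direction of E: V_B − V_A = −E·Δx.
V_B − V_A = −(3.83×10⁴ V/m)(0.522 m) = -2.00×10⁴ V.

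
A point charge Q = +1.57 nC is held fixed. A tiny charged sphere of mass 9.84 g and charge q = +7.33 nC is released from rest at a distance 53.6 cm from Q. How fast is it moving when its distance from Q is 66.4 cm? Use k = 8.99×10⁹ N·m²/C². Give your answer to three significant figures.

2.75×10⁻³ m/s

Only the electrostatic force acts, so mechanical energy is conserved: ½mv² = U₁ − U₂ = kQq(1/r₁ − 1/r₂).
U₁ − U₂ = (8.99×10⁹ N·m²/C²)(1.57×10⁻⁹ C)(7.33×10⁻⁹ C)(1/0.536 − 1/0.664) = 3.72×10⁻⁸ J.
v = √(2·3.72×10⁻⁸/9.84×10⁻³) = 2.75×10⁻³ m/s.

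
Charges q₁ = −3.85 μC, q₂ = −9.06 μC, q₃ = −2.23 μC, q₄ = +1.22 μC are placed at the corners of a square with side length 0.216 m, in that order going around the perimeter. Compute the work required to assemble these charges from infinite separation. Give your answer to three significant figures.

The work to assemble the configuration equals its total potential energy, U = Σ kqᵢqⱼ/rᵢⱼ over all pairs.
The four side pairs have separation 0.216 m and the two diagonal pairs 0.305 m.
Summing all 6 pair terms gives U = 1.91 J.

1.91 J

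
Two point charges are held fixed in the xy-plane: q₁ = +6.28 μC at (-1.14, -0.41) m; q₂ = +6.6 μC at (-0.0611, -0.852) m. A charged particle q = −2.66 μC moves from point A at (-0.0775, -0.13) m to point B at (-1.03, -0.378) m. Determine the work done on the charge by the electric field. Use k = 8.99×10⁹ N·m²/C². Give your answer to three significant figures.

1.10 J

The work done by the electric force is W_field = −ΔU = −q(V_B − V_A) = q(V_A − V_B).
At A: distances to the source charges are 1.10 m, 0.722 m; V_A = Σ kqᵢ/rᵢ = 1.34×10⁵ V.
At B: distances to the source charges are 0.115 m, 1.08 m; V_B = Σ kqᵢ/rᵢ = 5.48×10⁵ V.
ΔV = V_B − V_A = 4.14×10⁵ V.
W_field = −qΔV = −(-2.66×10⁻⁶ C)(4.14×10⁵ V) = 1.10 J.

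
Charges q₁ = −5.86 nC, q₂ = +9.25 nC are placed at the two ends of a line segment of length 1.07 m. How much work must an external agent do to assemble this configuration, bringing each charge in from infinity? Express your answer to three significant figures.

-4.55×10⁻⁷ J

The assembly work is the sum of pairwise potential energies, U = Σ_{i<j} kqᵢqⱼ/rᵢⱼ.
The separation is r = 1.07 m.
U = (-4.55×10⁻⁷) = -4.55×10⁻⁷ J.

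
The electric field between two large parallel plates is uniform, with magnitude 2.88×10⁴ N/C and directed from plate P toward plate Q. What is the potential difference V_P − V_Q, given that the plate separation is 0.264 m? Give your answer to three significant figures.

7600 V

In a uniform field, potential decreases in the direction of E: ΔV = −E·d for a displacement d parallel to E.
Going from Q to P is a displacement of 0.264 m opposite to the field, so V_P − V_Q = +Ed = 7600 V.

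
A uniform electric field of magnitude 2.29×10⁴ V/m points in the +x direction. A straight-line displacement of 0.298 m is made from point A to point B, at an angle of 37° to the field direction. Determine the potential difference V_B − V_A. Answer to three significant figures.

Only the component of displacement along E changes the potential: ΔV = −E·d·cosθ.
ΔV = −(2.29×10⁴ V/m)(0.298 m)cos37° = -5450 V.

-5450 V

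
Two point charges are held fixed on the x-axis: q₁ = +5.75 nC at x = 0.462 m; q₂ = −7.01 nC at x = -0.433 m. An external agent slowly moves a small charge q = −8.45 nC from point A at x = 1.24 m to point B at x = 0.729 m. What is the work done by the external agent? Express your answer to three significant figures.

For quasistatic motion the external work equals the change in potential energy: W_ext = qΔV = q(V_B − V_A).
At A: distances to the source charges are 0.778 m, 1.67 m; V_A = Σ kqᵢ/rᵢ = 28.8 V.
At B: distances to the source charges are 0.267 m, 1.16 m; V_B = Σ kqᵢ/rᵢ = 139 V.
ΔV = V_B − V_A = 111 V.
W_ext = qΔV = (-8.45×10⁻⁹ C)(111 V) = -9.35×10⁻⁷ J.

-9.35×10⁻⁷ J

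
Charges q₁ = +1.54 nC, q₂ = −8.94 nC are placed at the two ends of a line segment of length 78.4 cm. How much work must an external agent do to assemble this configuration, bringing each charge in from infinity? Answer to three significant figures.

The work to assemble the configuration equals its total potential energy, U = Σ kqᵢqⱼ/rᵢⱼ over all pairs.
The separation is r = 0.784 m.
U = (-1.58×10⁻⁷) = -1.58×10⁻⁷ J.

-1.58×10⁻⁷ J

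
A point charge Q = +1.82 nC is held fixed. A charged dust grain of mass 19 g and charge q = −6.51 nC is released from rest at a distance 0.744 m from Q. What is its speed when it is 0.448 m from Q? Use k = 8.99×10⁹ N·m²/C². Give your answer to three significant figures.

3.16×10⁻³ m/s

Only the electrostatic force acts, so mechanical energy is conserved: ½mv² = U₁ − U₂ = kQq(1/r₁ − 1/r₂).
U₁ − U₂ = (8.99×10⁹ N·m²/C²)(1.82×10⁻⁹ C)(-6.51×10⁻⁹ C)(1/0.744 − 1/0.448) = 9.46×10⁻⁸ J.
v = √(2·9.46×10⁻⁸/0.0190) = 3.16×10⁻³ m/s.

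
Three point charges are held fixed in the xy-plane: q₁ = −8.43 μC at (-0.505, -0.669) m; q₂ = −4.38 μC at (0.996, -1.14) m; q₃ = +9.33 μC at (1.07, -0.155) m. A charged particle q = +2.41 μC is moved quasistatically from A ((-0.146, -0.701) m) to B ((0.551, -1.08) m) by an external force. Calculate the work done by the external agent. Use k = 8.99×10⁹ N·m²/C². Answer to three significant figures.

For quasistatic motion the external work equals the change in potential energy: W_ext = qΔV = q(V_B − V_A).
At A: distances to the source charges are 0.360 m, 1.22 m, 1.33 m; V_A = Σ kqᵢ/rᵢ = -1.80×10⁵ V.
At B: distances to the source charges are 1.13 m, 0.449 m, 1.06 m; V_B = Σ kqᵢ/rᵢ = -7.55×10⁴ V.
ΔV = V_B − V_A = 1.04×10⁵ V.
W_ext = qΔV = (2.41×10⁻⁶ C)(1.04×10⁵ V) = 0.251 J.

0.251 J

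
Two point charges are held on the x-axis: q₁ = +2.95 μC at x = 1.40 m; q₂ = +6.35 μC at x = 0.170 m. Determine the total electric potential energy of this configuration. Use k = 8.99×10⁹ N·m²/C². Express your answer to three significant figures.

0.137 J

The work to assemble the configuration equals its total potential energy, U = Σ kqᵢqⱼ/rᵢⱼ over all pairs.
Pair separations: r₁₂ = 1.23 m.
U = (0.137) = 0.137 J.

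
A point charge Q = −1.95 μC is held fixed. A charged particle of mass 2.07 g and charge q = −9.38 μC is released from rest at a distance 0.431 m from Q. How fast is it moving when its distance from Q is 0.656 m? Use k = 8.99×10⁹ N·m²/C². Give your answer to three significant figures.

Only the electrostatic force acts, so mechanical energy is conserved: ½mv² = U₁ − U₂ = kQq(1/r₁ − 1/r₂).
U₁ − U₂ = (8.99×10⁹ N·m²/C²)(-1.95×10⁻⁶ C)(-9.38×10⁻⁶ C)(1/0.431 − 1/0.656) = 0.131 J.
v = √(2·0.131/2.07×10⁻³) = 11.2 m/s.

11.2 m/s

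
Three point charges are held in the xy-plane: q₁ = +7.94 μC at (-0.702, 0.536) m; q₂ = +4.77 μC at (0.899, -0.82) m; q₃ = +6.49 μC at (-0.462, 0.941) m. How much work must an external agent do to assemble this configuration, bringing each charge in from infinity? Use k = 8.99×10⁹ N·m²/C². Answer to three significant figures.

The assembly work is the sum of pairwise potential energies, U = Σ_{i<j} kqᵢqⱼ/rᵢⱼ.
Pair separations: r₁₂ = 2.10 m, r₁₃ = 0.471 m, r₂₃ = 2.23 m.
U = (0.162) + (0.984) + (0.125) = 1.27 J.

1.27 J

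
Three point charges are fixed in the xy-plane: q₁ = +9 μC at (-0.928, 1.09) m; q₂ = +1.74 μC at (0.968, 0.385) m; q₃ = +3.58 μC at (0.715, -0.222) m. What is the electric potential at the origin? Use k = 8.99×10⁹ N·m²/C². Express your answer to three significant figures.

The total potential is the scalar sum of each charge's contribution, V = Σ kqᵢ/rᵢ.
Distances from the field point to each charge: r₁ = 1.43 m, r₂ = 1.04 m, r₃ = 0.749 m.
V = k[(9.00×10⁻⁶)/(1.43) + (1.74×10⁻⁶)/(1.04) + (3.58×10⁻⁶)/(0.749)] = 1.15×10⁵ V.

1.15×10⁵ V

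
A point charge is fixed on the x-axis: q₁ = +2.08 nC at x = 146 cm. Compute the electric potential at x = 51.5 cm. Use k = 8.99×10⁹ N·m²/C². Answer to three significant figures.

The total potential is the scalar sum of each charge's contribution, V = Σ kqᵢ/rᵢ.
V = k[(2.08×10⁻⁹)/(0.945)] = 19.8 V.

19.8 V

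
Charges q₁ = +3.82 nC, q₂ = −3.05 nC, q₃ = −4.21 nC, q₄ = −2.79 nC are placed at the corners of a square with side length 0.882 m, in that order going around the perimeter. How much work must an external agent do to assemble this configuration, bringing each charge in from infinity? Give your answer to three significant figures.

-3.14×10⁻⁸ J

The work to assemble the configuration equals its total potential energy, U = Σ kqᵢqⱼ/rᵢⱼ over all pairs.
The four side pairs have separation 0.882 m and the two diagonal pairs 1.25 m.
Summing all 6 pair terms gives U = -3.14×10⁻⁸ J.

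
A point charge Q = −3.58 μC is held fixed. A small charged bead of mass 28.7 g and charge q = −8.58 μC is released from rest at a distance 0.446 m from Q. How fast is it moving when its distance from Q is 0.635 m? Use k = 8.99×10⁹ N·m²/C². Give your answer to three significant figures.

3.58 m/s

Only the electrostatic force acts, so mechanical energy is conserved: ½mv² = U₁ − U₂ = kQq(1/r₁ − 1/r₂).
U₁ − U₂ = (8.99×10⁹ N·m²/C²)(-3.58×10⁻⁶ C)(-8.58×10⁻⁶ C)(1/0.446 − 1/0.635) = 0.184 J.
v = √(2·0.184/0.0287) = 3.58 m/s.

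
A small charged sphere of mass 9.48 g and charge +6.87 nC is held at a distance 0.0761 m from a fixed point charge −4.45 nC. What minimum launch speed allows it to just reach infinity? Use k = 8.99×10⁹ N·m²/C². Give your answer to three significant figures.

To just escape, total mechanical energy must reach zero at infinity: ½mv²_min + U = 0, so ½mv²_min = −U = |kQq|/r.
|U| = |kQq|/r = (8.99×10⁹ N·m²/C²)(4.45×10⁻⁹)(6.87×10⁻⁹)/(0.0761) = 3.61×10⁻⁶ J.
v_min = √(2|U|/m) = √(2·3.61×10⁻⁶/9.48×10⁻³) = 0.0276 m/s.

0.0276 m/s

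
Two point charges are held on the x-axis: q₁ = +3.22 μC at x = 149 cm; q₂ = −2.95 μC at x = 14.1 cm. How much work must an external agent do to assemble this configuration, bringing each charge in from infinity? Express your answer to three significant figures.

The assembly work is the sum of pairwise potential energies, U = Σ_{i<j} kqᵢqⱼ/rᵢⱼ.
Pair separations: r₁₂ = 1.35 m.
U = (-0.0633) = -0.0633 J.

-0.0633 J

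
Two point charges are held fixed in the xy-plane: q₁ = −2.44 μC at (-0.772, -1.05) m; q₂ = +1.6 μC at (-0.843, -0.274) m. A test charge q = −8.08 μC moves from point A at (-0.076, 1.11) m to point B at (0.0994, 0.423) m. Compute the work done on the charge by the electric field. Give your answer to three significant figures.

The work done by the electric force is W_field = −ΔU = −q(V_B − V_A) = q(V_A − V_B).
At A: distances to the source charges are 2.27 m, 1.58 m; V_A = Σ kqᵢ/rᵢ = -576 V.
At B: distances to the source charges are 1.71 m, 1.17 m; V_B = Σ kqᵢ/rᵢ = -545 V.
ΔV = V_B − V_A = 30.1 V.
W_field = −qΔV = −(-8.08×10⁻⁶ C)(30.1 V) = 2.43×10⁻⁴ J.

2.43×10⁻⁴ J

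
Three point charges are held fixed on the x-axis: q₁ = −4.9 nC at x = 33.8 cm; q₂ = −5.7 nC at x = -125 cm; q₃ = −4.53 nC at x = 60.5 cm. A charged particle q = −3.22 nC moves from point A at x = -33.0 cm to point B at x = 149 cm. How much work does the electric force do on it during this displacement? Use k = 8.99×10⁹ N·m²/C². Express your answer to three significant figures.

2.00×10⁻⁷ J

The work done by the electric force is W_field = −ΔU = −q(V_B − V_A) = q(V_A − V_B).
At A: distances to the source charges are 0.668 m, 0.920 m, 0.935 m; V_A = Σ kqᵢ/rᵢ = -165 V.
At B: distances to the source charges are 1.15 m, 2.74 m, 0.885 m; V_B = Σ kqᵢ/rᵢ = -103 V.
ΔV = V_B − V_A = 62.2 V.
W_field = −qΔV = −(-3.22×10⁻⁹ C)(62.2 V) = 2.00×10⁻⁷ J.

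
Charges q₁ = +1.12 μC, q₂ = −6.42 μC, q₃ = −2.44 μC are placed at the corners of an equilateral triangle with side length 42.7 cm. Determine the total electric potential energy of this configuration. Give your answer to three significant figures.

The assembly work is the sum of pairwise potential energies, U = Σ_{i<j} kqᵢqⱼ/rᵢⱼ.
All three pair separations equal the side length, 0.427 m.
U = (-0.151) + (-0.0575) + (0.330) = 0.121 J.

0.121 J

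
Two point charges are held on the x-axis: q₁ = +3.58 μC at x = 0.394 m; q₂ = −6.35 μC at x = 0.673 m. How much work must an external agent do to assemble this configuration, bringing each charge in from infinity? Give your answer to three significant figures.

The work to assemble the configuration equals its total potential energy, U = Σ kqᵢqⱼ/rᵢⱼ over all pairs.
Pair separations: r₁₂ = 0.279 m.
U = (-0.733) = -0.733 J.

-0.733 J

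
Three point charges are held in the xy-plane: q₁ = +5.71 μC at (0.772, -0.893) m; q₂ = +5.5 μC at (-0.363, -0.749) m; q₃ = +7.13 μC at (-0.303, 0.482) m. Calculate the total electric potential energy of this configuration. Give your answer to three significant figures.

The work to assemble the configuration equals its total potential energy, U = Σ kqᵢqⱼ/rᵢⱼ over all pairs.
Pair separations: r₁₂ = 1.14 m, r₁₃ = 1.75 m, r₂₃ = 1.23 m.
U = (0.247) + (0.210) + (0.286) = 0.743 J.

0.743 J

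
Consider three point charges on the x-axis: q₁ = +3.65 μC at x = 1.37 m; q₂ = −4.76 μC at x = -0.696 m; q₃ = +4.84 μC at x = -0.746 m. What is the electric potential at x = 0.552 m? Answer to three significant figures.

3.93×10⁴ V

Electric potential is a scalar, so the contributions from each charge add algebraically: V = Σ kqᵢ/rᵢ.
Distances from the field point to each charge: r₁ = 0.818 m, r₂ = 1.25 m, r₃ = 1.30 m.
V = k[(3.65×10⁻⁶)/(0.818) + (-4.76×10⁻⁶)/(1.25) + (4.84×10⁻⁶)/(1.30)] = 3.93×10⁴ V.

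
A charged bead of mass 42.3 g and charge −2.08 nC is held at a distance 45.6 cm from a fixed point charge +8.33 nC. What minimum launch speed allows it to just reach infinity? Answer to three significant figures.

To just escape, total mechanical energy must reach zero at infinity: ½mv²_min + U = 0, so ½mv²_min = −U = |kQq|/r.
|U| = |kQq|/r = (8.99×10⁹ N·m²/C²)(8.33×10⁻⁹)(2.08×10⁻⁹)/(0.456) = 3.42×10⁻⁷ J.
v_min = √(2|U|/m) = √(2·3.42×10⁻⁷/0.0423) = 4.02×10⁻³ m/s.

4.02×10⁻³ m/s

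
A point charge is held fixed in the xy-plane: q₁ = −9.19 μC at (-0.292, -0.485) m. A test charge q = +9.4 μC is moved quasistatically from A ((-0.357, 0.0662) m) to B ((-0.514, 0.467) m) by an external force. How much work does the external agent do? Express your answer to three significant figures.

0.605 J

For quasistatic motion the external work equals the change in potential energy: W_ext = qΔV = q(V_B − V_A).
At A: distance to the source charge is 0.555 m; V_A = kq₁/r = -1.49×10⁵ V.
At B: distance to the source charge is 0.978 m; V_B = kq₁/r = -8.45×10⁴ V.
ΔV = V_B − V_A = 6.43×10⁴ V.
W_ext = qΔV = (9.40×10⁻⁶ C)(6.43×10⁴ V) = 0.605 J.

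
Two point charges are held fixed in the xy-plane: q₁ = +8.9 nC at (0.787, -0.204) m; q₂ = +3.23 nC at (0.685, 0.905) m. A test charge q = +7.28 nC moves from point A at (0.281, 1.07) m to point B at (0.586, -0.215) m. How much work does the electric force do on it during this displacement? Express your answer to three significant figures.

-2.17×10⁻⁶ J

The work done by the electric force is W_field = −ΔU = −q(V_B − V_A) = q(V_A − V_B).
At A: distances to the source charges are 1.37 m, 0.436 m; V_A = Σ kqᵢ/rᵢ = 125 V.
At B: distances to the source charges are 0.201 m, 1.12 m; V_B = Σ kqᵢ/rᵢ = 423 V.
ΔV = V_B − V_A = 298 V.
W_field = −qΔV = −(7.28×10⁻⁹ C)(298 V) = -2.17×10⁻⁶ J.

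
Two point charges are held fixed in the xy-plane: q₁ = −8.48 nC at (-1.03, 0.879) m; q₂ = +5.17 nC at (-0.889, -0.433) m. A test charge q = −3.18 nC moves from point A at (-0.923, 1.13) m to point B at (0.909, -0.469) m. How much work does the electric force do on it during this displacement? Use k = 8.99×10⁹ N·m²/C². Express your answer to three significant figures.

The work done by the electric force is W_field = −ΔU = −q(V_B − V_A) = q(V_A − V_B).
At A: distances to the source charges are 0.273 m, 1.56 m; V_A = Σ kqᵢ/rᵢ = -250 V.
At B: distances to the source charges are 2.36 m, 1.80 m; V_B = Σ kqᵢ/rᵢ = -6.44 V.
ΔV = V_B − V_A = 243 V.
W_field = −qΔV = −(-3.18×10⁻⁹ C)(243 V) = 7.73×10⁻⁷ J.

7.73×10⁻⁷ J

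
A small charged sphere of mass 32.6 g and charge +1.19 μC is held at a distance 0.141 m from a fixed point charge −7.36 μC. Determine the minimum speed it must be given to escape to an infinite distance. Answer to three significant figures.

5.85 m/s

To just escape, total mechanical energy must reach zero at infinity: ½mv²_min + U = 0, so ½mv²_min = −U = |kQq|/r.
|U| = |kQq|/r = (8.99×10⁹ N·m²/C²)(7.36×10⁻⁶)(1.19×10⁻⁶)/(0.141) = 0.558 J.
v_min = √(2|U|/m) = √(2·0.558/0.0326) = 5.85 m/s.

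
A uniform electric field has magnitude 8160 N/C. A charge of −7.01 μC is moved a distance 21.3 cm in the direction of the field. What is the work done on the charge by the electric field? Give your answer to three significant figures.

-0.0122 J

The potential change for a displacement 21.3 cm in the direction of the field is ΔV = −Ed = -1740 V.
W_field = −qΔV = -0.0122 J.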